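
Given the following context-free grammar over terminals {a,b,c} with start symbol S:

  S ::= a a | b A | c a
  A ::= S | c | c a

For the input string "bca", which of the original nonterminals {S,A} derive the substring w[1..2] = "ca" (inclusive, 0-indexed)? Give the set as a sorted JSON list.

Convert to CNF:
  S -> T0 T0 | T1 A | T2 T0
  A -> T0 T0 | T1 A | T2 T0 | c
  T0 -> a
  T1 -> b
  T2 -> c

CYK table (by increasing span), restricted to cells inside w[1..2]:
  cell(1,1) c: {A,T2}  orig:{A}
  cell(2,2) a: {T0}  orig:{}
  cell(1,2) ca: {A,S}

Original NTs in T[1,2] deriving "ca": ["A", "S"]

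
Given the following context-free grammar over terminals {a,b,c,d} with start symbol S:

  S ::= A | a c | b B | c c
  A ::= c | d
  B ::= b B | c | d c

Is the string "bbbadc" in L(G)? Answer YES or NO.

Convert to CNF:
  S -> T0 B | T2 T2 | T3 T2 | c | d
  A -> c | d
  B -> T0 B | T1 T2 | c
  T0 -> b
  T1 -> d
  T2 -> c
  T3 -> a

Fill CYK table bottom-up:
  [0..0]={T0}  "b"  orig:{}
  [1..1]={T0}  "b"  orig:{}
  [2..2]={T0}  "b"  orig:{}
  [3..3]={T3}  "a"  orig:{}
  [4..4]={A,S,T1}  "d"  orig:{A,S}
  [5..5]={A,B,S,T2}  "c"  orig:{A,B,S}
  [0..1]=∅  "bb"
  [1..2]=∅  "bb"
  [2..3]=∅  "ba"
  [3..4]=∅  "ad"
  [4..5]={B}  "dc"
  [0..2]=∅  "bbb"
  [1..3]=∅  "bba"
  [2..4]=∅  "bad"
  [3..5]=∅  "adc"
  [0..3]=∅  "bbba"
  [1..4]=∅  "bbad"
  [2..5]=∅  "badc"
  [0..4]=∅  "bbbad"
  [1..5]=∅  "bbadc"
  [0..5]=∅  "bbbadc"

S ∉ T[0,5] ⇒ NO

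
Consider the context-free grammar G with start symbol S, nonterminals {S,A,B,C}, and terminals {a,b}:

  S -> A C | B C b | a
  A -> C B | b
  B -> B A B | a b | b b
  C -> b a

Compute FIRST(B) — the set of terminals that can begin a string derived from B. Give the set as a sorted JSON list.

FIRST sets, iterate to fixpoint:
iter 1:
  A via A→b: +{b}
  B via B→a b: +{a}
  B via B→b b: +{b}
  C via C→b a: +{b}
  S via S→A C: +{b}
  S via S→B C b: +{a}
  FIRST(S)={a,b}  FIRST(A)={b}  FIRST(B)={a,b}  FIRST(C)={b}
iter 2: done
  FIRST(S)={a,b}  FIRST(A)={b}  FIRST(B)={a,b}  FIRST(C)={b}

FIRST(B) = ["a", "b"]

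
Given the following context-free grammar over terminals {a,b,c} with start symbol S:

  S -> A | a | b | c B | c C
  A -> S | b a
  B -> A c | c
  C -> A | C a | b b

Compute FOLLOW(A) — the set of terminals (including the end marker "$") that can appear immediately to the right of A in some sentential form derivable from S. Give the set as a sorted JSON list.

Compute FIRST by fixpoint:
pass 1:
  A via A→b a: +{b}
  B via B→A c: +{b}
  B via B→c: +{c}
  C via C→A: +{b}
  S via S→A: +{b}
  S via S→a: +{a}
  S via S→c B: +{c}
  FIRST(S)={a,b,c}  FIRST(A)={b}  FIRST(B)={b,c}  FIRST(C)={b}
pass 2:
  A via A→S: +{a,c}
  B via B→A c: +{a}
  C via C→A: +{a,c}
  FIRST(S)={a,b,c}  FIRST(A)={a,b,c}  FIRST(B)={a,b,c}  FIRST(C)={a,b,c}
pass 3: — fixpoint
  FIRST(S)={a,b,c}  FIRST(A)={a,b,c}  FIRST(B)={a,b,c}  FIRST(C)={a,b,c}

FOLLOW iteration:
seed FOLLOW(S) with $
[1]
  B→A c: FOLLOW(A) ⊇ FIRST(c) = {c}; new: +{c}
  C→C a: FOLLOW(C) ⊇ FIRST(a) = {a}; new: +{a}
  S→A: FOLLOW(A) ⊇ FOLLOW(S) ⊇ {$}; new: +{$}
  S→c B: FOLLOW(B) ⊇ FOLLOW(S) ⊇ {$}; new: +{$}
  S→c C: FOLLOW(C) ⊇ FOLLOW(S) ⊇ {$}; new: +{$}
  S: {$}  A: {$,c}  B: {$}  C: {$,a}
[2]
  A→S: FOLLOW(S) ⊇ FOLLOW(A) ⊇ {$,c}; new: +{c}
  C→A: FOLLOW(A) ⊇ FOLLOW(C) ⊇ {$,a}; new: +{a}
  S→c B: FOLLOW(B) ⊇ FOLLOW(S) ⊇ {$,c}; new: +{c}
  S→c C: FOLLOW(C) ⊇ FOLLOW(S) ⊇ {$,c}; new: +{c}
  S: {$,c}  A: {$,a,c}  B: {$,c}  C: {$,a,c}
[3]
  A→S: FOLLOW(S) ⊇ FOLLOW(A) ⊇ {$,a,c}; new: +{a}
  S→c B: FOLLOW(B) ⊇ FOLLOW(S) ⊇ {$,a,c}; new: +{a}
  S: {$,a,c}  A: {$,a,c}  B: {$,a,c}  C: {$,a,c}
[4] done
  S: {$,a,c}  A: {$,a,c}  B: {$,a,c}  C: {$,a,c}

FOLLOW(A) = ["$", "a", "c"]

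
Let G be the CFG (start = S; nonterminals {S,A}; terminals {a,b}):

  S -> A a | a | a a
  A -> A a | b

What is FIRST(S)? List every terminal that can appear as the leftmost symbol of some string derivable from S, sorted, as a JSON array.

Compute FIRST by fixpoint:
pass 1:
  A via A→b: +{b}
  S via S→A a: +{b}
  S via S→a: +{a}
  FIRST[S]={a,b}  FIRST[A]={b}
pass 2: (no change)
  FIRST[S]={a,b}  FIRST[A]={b}

FIRST(S) = ["a", "b"]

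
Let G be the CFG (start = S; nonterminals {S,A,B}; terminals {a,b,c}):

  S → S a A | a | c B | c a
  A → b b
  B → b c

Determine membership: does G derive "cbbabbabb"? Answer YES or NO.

Convert to CNF:
  S -> S X3 | T1 B | T1 T2 | a
  A -> T0 T0
  B -> T0 T1
  T0 -> b
  T1 -> c
  T2 -> a
  X3 -> T2 A

CYK table (by increasing span):
  cell(0,0) c: {T1}  orig:{}
  cell(1,1) b: {T0}  orig:{}
  cell(2,2) b: {T0}  orig:{}
  cell(3,3) a: {S,T2}  orig:{S}
  cell(4,4) b: {T0}  orig:{}
  cell(5,5) b: {T0}  orig:{}
  cell(6,6) a: {S,T2}  orig:{S}
  cell(7,7) b: {T0}  orig:{}
  cell(8,8) b: {T0}  orig:{}
  cell(0,1) cb: ∅
  cell(1,2) bb: {A}
  cell(2,3) ba: ∅
  cell(3,4) ab: ∅
  cell(4,5) bb: {A}
  cell(5,6) ba: ∅
  cell(6,7) ab: ∅
  cell(7,8) bb: {A}
  cell(0,2) cbb: ∅
  cell(1,3) bba: ∅
  cell(2,4) bab: ∅
  cell(3,5) abb: {X3}  orig:{}
  cell(4,6) bba: ∅
  cell(5,7) bab: ∅
  cell(6,8) abb: {X3}  orig:{}
  cell(0,3) cbba: ∅
  cell(1,4) bbab: ∅
  cell(2,5) babb: ∅
  cell(3,6) abba: ∅
  cell(4,7) bbab: ∅
  cell(5,8) babb: ∅
  cell(0,4) cbbab: ∅
  cell(1,5) bbabb: ∅
  cell(2,6) babba: ∅
  cell(3,7) abbab: ∅
  cell(4,8) bbabb: ∅
  cell(0,5) cbbabb: ∅
  cell(1,6) bbabba: ∅
  cell(2,7) babbab: ∅
  cell(3,8) abbabb: ∅
  cell(0,6) cbbabba: ∅
  cell(1,7) bbabbab: ∅
  cell(2,8) babbabb: ∅
  cell(0,7) cbbabbab: ∅
  cell(1,8) bbabbabb: ∅
  cell(0,8) cbbabbabb: ∅

S ∉ T[0,8] ⇒ NO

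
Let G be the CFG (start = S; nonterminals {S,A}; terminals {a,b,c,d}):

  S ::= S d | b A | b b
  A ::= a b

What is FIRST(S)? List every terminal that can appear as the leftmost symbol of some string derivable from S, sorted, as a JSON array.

FIRST sets, iterate to fixpoint:
iter 1:
  A via A→a b: +{a}
  S via S→b A: +{b}
  FIRST(S)={b}  FIRST(A)={a}
iter 2: (no change)
  FIRST(S)={b}  FIRST(A)={a}

FIRST(S) = ["b"]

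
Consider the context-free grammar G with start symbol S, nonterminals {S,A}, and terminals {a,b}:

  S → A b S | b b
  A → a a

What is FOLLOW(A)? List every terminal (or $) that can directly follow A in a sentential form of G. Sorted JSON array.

FIRST iteration:
iter 1:
  A via A→a a: +{a}
  S via S→A b S: +{a}
  S via S→b b: +{b}
  FIRST[S]={a,b}  FIRST[A]={a}
iter 2: — fixpoint
  FIRST[S]={a,b}  FIRST[A]={a}

FOLLOW sets:
initialize: $ ∈ FOLLOW(S)
pass 1:
  S→A b S: FOLLOW(A) ⊇ FIRST(b) = {b}; new: +{b}
  S: {$}  A: {b}
pass 2: (stable)
  S: {$}  A: {b}

FOLLOW(A) = ["b"]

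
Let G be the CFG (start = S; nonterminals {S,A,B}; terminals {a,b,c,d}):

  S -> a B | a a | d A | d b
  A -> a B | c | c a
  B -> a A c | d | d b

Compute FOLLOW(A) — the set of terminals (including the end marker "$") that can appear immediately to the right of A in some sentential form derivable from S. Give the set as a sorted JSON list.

FIRST sets, iterate to fixpoint:
round 1:
  A via A→a B: +{a}
  A via A→c: +{c}
  B via B→a A c: +{a}
  B via B→d: +{d}
  S via S→a B: +{a}
  S via S→d A: +{d}
  FIRST(S)={a,d}  FIRST(A)={a,c}  FIRST(B)={a,d}
round 2: (stable)
  FIRST(S)={a,d}  FIRST(A)={a,c}  FIRST(B)={a,d}

FOLLOW iteration:
FOLLOW(S) := {$}
round 1:
  B→a A c: FOLLOW(A) ⊇ FIRST(c) = {c}; new: +{c}
  S→a B: FOLLOW(B) ⊇ FOLLOW(S) ⊇ {$}; new: +{$}
  S→d A: FOLLOW(A) ⊇ FOLLOW(S) ⊇ {$}; new: +{$}
  S: {$}  A: {$,c}  B: {$}
round 2:
  A→a B: FOLLOW(B) ⊇ FOLLOW(A) ⊇ {$,c}; new: +{c}
  S: {$}  A: {$,c}  B: {$,c}
round 3: (stable)
  S: {$}  A: {$,c}  B: {$,c}

FOLLOW(A) = ["$", "c"]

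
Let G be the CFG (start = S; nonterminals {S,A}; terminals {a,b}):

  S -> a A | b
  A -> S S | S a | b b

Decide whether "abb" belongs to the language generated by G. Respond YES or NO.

Convert to CNF:
  S -> T0 A | b
  A -> S S | S T0 | T1 T1
  T0 -> a
  T1 -> b

CYK fill:
  T[0,0] 'a' = {T0}  orig:{}
  T[1,1] 'b' = {S,T1}  orig:{S}
  T[2,2] 'b' = {S,T1}  orig:{S}
  T[0,1] 'ab' = ∅
  T[1,2] 'bb' = {A}
  T[0,2] 'abb' = {S}

S ∈ T[0,2] ⇒ YES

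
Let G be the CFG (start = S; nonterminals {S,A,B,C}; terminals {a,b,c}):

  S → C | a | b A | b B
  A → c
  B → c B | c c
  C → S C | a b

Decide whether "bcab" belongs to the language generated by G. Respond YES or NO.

Convert to CNF:
  S -> S C | T1 T2 | T2 A | T2 B | a
  A -> c
  B -> T0 B | T0 T0
  C -> S C | T1 T2
  T0 -> c
  T1 -> a
  T2 -> b

CYK table (by increasing span):
  T[0,0] 'b' = {T2}  orig:{}
  T[1,1] 'c' = {A,T0}  orig:{A}
  T[2,2] 'a' = {S,T1}  orig:{S}
  T[3,3] 'b' = {T2}  orig:{}
  T[0,1] 'bc' = {S}
  T[1,2] 'ca' = ∅
  T[2,3] 'ab' = {C,S}
  T[0,2] 'bca' = ∅
  T[1,3] 'cab' = ∅
  T[0,3] 'bcab' = {C,S}

S ∈ T[0,3] ⇒ YES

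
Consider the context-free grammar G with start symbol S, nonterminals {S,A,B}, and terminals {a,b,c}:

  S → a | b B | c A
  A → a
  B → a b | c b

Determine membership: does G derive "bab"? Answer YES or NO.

Convert to CNF:
  S -> T1 B | T2 A | a
  A -> a
  B -> T0 T1 | T2 T1
  T0 -> a
  T1 -> b
  T2 -> c

Fill CYK table bottom-up:
  T[0,0] 'b' = {T1}  orig:{}
  T[1,1] 'a' = {A,S,T0}  orig:{A,S}
  T[2,2] 'b' = {T1}  orig:{}
  T[0,1] 'ba' = ∅
  T[1,2] 'ab' = {B}
  T[0,2] 'bab' = {S}

S ∈ T[0,2] ⇒ YES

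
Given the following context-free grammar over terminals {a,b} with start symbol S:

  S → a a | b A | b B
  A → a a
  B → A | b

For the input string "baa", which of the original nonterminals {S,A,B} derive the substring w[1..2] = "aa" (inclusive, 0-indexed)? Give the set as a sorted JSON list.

Convert to CNF:
  S -> T0 T0 | T1 A | T1 B
  A -> T0 T0
  B -> T0 T0 | b
  T0 -> a
  T1 -> b

Fill CYK table bottom-up, restricted to cells inside w[1..2]:
  [1..1]={T0}  "a"  orig:{}
  [2..2]={T0}  "a"  orig:{}
  [1..2]={A,B,S}  "aa"

Original NTs in T[1,2] deriving "aa": ["A", "B", "S"]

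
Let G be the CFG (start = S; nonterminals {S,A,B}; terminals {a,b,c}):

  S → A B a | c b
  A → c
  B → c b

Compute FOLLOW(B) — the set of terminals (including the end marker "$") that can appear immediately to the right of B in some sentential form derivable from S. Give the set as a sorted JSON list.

FIRST sets, iterate to fixpoint:
pass 1:
  A via A→c: +{c}
  B via B→c b: +{c}
  S via S→A B a: +{c}
  S: {c}  A: {c}  B: {c}
pass 2: done
  S: {c}  A: {c}  B: {c}

Compute FOLLOW by fixpoint:
FOLLOW(S) := {$}
round 1:
  S→A B a: FOLLOW(A) ⊇ FIRST(B) = {c}; new: +{c}
  S→A B a: FOLLOW(B) ⊇ FIRST(a) = {a}; new: +{a}
  FOLLOW[S]={$}  FOLLOW[A]={c}  FOLLOW[B]={a}
round 2: (no change)
  FOLLOW[S]={$}  FOLLOW[A]={c}  FOLLOW[B]={a}

FOLLOW(B) = ["a"]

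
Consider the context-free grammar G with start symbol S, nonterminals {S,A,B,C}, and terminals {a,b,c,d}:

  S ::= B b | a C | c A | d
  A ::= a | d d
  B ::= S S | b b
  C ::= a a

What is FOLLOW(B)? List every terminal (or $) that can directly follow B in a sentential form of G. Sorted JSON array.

FIRST iteration:
[1]
  A via A→a: +{a}
  A via A→d d: +{d}
  B via B→b b: +{b}
  C via C→a a: +{a}
  S via S→B b: +{b}
  S via S→a C: +{a}
  S via S→c A: +{c}
  S via S→d: +{d}
  S: {a,b,c,d}  A: {a,d}  B: {b}  C: {a}
[2]
  B via B→S S: +{a,c,d}
  S: {a,b,c,d}  A: {a,d}  B: {a,b,c,d}  C: {a}
[3] — fixpoint
  S: {a,b,c,d}  A: {a,d}  B: {a,b,c,d}  C: {a}

Compute FOLLOW by fixpoint:
seed FOLLOW(S) with $
round 1:
  B→S S: FOLLOW(S) ⊇ FIRST(S) = {a,b,c,d}; new: +{a,b,c,d}
  S→B b: FOLLOW(B) ⊇ FIRST(b) = {b}; new: +{b}
  S→a C: FOLLOW(C) ⊇ FOLLOW(S) ⊇ {$,a,b,c,d}; new: +{$,a,b,c,d}
  S→c A: FOLLOW(A) ⊇ FOLLOW(S) ⊇ {$,a,b,c,d}; new: +{$,a,b,c,d}
  FOLLOW[S]={$,a,b,c,d}  FOLLOW[A]={$,a,b,c,d}  FOLLOW[B]={b}  FOLLOW[C]={$,a,b,c,d}
round 2: (stable)
  FOLLOW[S]={$,a,b,c,d}  FOLLOW[A]={$,a,b,c,d}  FOLLOW[B]={b}  FOLLOW[C]={$,a,b,c,d}

FOLLOW(B) = ["b"]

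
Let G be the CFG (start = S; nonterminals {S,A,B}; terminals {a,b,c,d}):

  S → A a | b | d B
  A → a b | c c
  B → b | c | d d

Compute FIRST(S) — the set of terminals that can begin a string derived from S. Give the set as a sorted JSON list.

FIRST iteration:
[1]
  A via A→a b: +{a}
  A via A→c c: +{c}
  B via B→b: +{b}
  B via B→c: +{c}
  B via B→d d: +{d}
  S via S→A a: +{a,c}
  S via S→b: +{b}
  S via S→d B: +{d}
  FIRST(S)={a,b,c,d}  FIRST(A)={a,c}  FIRST(B)={b,c,d}
[2] — fixpoint
  FIRST(S)={a,b,c,d}  FIRST(A)={a,c}  FIRST(B)={b,c,d}

FIRST(S) = ["a", "b", "c", "d"]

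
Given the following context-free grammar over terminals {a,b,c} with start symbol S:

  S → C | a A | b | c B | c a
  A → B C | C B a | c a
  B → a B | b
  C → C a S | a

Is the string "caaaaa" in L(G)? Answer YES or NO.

Convert to CNF:
  S -> C X4 | T0 A | T1 B | T1 T0 | a | b
  A -> B C | C X2 | T1 T0
  B -> T0 B | b
  C -> C X3 | a
  T0 -> a
  T1 -> c
  X2 -> B T0
  X3 -> T0 S
  X4 -> T0 S

CYK table (by increasing span):
  [0..0]={T1}  "c"  orig:{}
  [1..1]={C,S,T0}  "a"  orig:{C,S}
  [2..2]={C,S,T0}  "a"  orig:{C,S}
  [3..3]={C,S,T0}  "a"  orig:{C,S}
  [4..4]={C,S,T0}  "a"  orig:{C,S}
  [5..5]={C,S,T0}  "a"  orig:{C,S}
  [0..1]={A,S}  "ca"
  [1..2]={X3,X4}  "aa"  orig:{}
  [2..3]={X3,X4}  "aa"  orig:{}
  [3..4]={X3,X4}  "aa"  orig:{}
  [4..5]={X3,X4}  "aa"  orig:{}
  [0..2]=∅  "caa"
  [1..3]={C,S}  "aaa"
  [2..4]={C,S}  "aaa"
  [3..5]={C,S}  "aaa"
  [0..3]=∅  "caaa"
  [1..4]={X3,X4}  "aaaa"  orig:{}
  [2..5]={X3,X4}  "aaaa"  orig:{}
  [0..4]=∅  "caaaa"
  [1..5]={C,S}  "aaaaa"
  [0..5]=∅  "caaaaa"

S ∉ T[0,5] ⇒ NO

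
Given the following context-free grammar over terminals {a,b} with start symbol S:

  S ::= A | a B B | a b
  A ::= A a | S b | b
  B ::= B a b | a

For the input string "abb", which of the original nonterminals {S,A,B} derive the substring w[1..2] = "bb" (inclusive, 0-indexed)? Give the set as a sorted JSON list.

Convert to CNF:
  S -> A T0 | S T1 | T0 T1 | T0 X3 | b
  A -> A T0 | S T1 | b
  B -> B X2 | a
  T0 -> a
  T1 -> b
  X2 -> T0 T1
  X3 -> B B

CYK table (by increasing span) — only the sub-triangle for w[1..2]:
  [1..1]={A,S,T1}  "b"  orig:{A,S}
  [2..2]={A,S,T1}  "b"  orig:{A,S}
  [1..2]={A,S}  "bb"

Original NTs in T[1,2] deriving "bb": ["A", "S"]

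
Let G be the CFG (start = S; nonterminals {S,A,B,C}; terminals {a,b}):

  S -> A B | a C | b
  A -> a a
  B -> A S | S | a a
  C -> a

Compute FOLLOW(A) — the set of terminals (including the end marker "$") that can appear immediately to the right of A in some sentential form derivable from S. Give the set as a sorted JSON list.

FIRST sets, iterate to fixpoint:
iter 1:
  A via A→a a: +{a}
  B via B→A S: +{a}
  C via C→a: +{a}
  S via S→A B: +{a}
  S via S→b: +{b}
  FIRST[S]={a,b}  FIRST[A]={a}  FIRST[B]={a}  FIRST[C]={a}
iter 2:
  B via B→S: +{b}
  FIRST[S]={a,b}  FIRST[A]={a}  FIRST[B]={a,b}  FIRST[C]={a}
iter 3: (stable)
  FIRST[S]={a,b}  FIRST[A]={a}  FIRST[B]={a,b}  FIRST[C]={a}

Compute FOLLOW by fixpoint:
initialize: $ ∈ FOLLOW(S)
iter 1:
  B→A S: FOLLOW(A) ⊇ FIRST(S) = {a,b}; new: +{a,b}
  S→A B: FOLLOW(B) ⊇ FOLLOW(S) ⊇ {$}; new: +{$}
  S→a C: FOLLOW(C) ⊇ FOLLOW(S) ⊇ {$}; new: +{$}
  FOLLOW[S]={$}  FOLLOW[A]={a,b}  FOLLOW[B]={$}  FOLLOW[C]={$}
iter 2: — fixpoint
  FOLLOW[S]={$}  FOLLOW[A]={a,b}  FOLLOW[B]={$}  FOLLOW[C]={$}

FOLLOW(A) = ["a", "b"]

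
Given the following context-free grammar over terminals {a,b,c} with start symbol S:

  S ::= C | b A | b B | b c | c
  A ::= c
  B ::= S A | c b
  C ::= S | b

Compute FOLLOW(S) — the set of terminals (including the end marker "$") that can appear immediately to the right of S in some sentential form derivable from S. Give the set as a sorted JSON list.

FIRST sets, iterate to fixpoint:
pass 1:
  A via A→c: +{c}
  B via B→c b: +{c}
  C via C→b: +{b}
  S via S→C: +{b}
  S via S→c: +{c}
  FIRST(S)={b,c}  FIRST(A)={c}  FIRST(B)={c}  FIRST(C)={b}
pass 2:
  B via B→S A: +{b}
  C via C→S: +{c}
  FIRST(S)={b,c}  FIRST(A)={c}  FIRST(B)={b,c}  FIRST(C)={b,c}
pass 3: (no change)
  FIRST(S)={b,c}  FIRST(A)={c}  FIRST(B)={b,c}  FIRST(C)={b,c}

FOLLOW sets:
seed FOLLOW(S) with $
round 1:
  B→S A: FOLLOW(S) ⊇ FIRST(A) = {c}; new: +{c}
  S→C: FOLLOW(C) ⊇ FOLLOW(S) ⊇ {$,c}; new: +{$,c}
  S→b A: FOLLOW(A) ⊇ FOLLOW(S) ⊇ {$,c}; new: +{$,c}
  S→b B: FOLLOW(B) ⊇ FOLLOW(S) ⊇ {$,c}; new: +{$,c}
  S: {$,c}  A: {$,c}  B: {$,c}  C: {$,c}
round 2: — fixpoint
  S: {$,c}  A: {$,c}  B: {$,c}  C: {$,c}

FOLLOW(S) = ["$", "c"]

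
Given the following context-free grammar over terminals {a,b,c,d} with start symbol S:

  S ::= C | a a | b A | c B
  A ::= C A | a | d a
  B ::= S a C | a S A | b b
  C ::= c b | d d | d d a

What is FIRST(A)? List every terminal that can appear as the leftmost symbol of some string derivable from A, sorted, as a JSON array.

FIRST iteration:
round 1:
  A via A→a: +{a}
  A via A→d a: +{d}
  B via B→a S A: +{a}
  B via B→b b: +{b}
  C via C→c b: +{c}
  C via C→d d: +{d}
  S via S→C: +{c,d}
  S via S→a a: +{a}
  S via S→b A: +{b}
  S: {a,b,c,d}  A: {a,d}  B: {a,b}  C: {c,d}
round 2:
  A via A→C A: +{c}
  B via B→S a C: +{c,d}
  S: {a,b,c,d}  A: {a,c,d}  B: {a,b,c,d}  C: {c,d}
round 3: (no change)
  S: {a,b,c,d}  A: {a,c,d}  B: {a,b,c,d}  C: {c,d}

FIRST(A) = ["a", "c", "d"]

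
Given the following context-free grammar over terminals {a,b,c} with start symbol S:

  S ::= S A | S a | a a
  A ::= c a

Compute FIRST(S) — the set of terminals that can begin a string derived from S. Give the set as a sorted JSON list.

Compute FIRST by fixpoint:
pass 1:
  A via A→c a: +{c}
  S via S→a a: +{a}
  FIRST(S)={a}  FIRST(A)={c}
pass 2: (no change)
  FIRST(S)={a}  FIRST(A)={c}

FIRST(S) = ["a"]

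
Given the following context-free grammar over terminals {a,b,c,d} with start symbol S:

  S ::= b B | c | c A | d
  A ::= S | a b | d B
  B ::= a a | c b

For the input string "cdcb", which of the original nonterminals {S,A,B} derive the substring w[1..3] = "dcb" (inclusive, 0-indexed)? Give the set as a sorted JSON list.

Convert to CNF:
  S -> T1 B | T2 A | c | d
  A -> T0 T1 | T1 B | T2 A | T3 B | c | d
  B -> T0 T0 | T2 T1
  T0 -> a
  T1 -> b
  T2 -> c
  T3 -> d

CYK table (by increasing span), restricted to cells inside w[1..3]:
  [1..1]={A,S,T3}  "d"  orig:{A,S}
  [2..2]={A,S,T2}  "c"  orig:{A,S}
  [3..3]={T1}  "b"  orig:{}
  [1..2]=∅  "dc"
  [2..3]={B}  "cb"
  [1..3]={A}  "dcb"

Original NTs in T[1,3] deriving "dcb": ["A"]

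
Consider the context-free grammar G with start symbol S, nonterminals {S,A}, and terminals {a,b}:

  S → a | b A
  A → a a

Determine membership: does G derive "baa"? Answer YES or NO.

Convert to CNF:
  S -> T1 A | a
  A -> T0 T0
  T0 -> a
  T1 -> b

CYK table (by increasing span):
  T[0,0] 'b' = {T1}  orig:{}
  T[1,1] 'a' = {S,T0}  orig:{S}
  T[2,2] 'a' = {S,T0}  orig:{S}
  T[0,1] 'ba' = ∅
  T[1,2] 'aa' = {A}
  T[0,2] 'baa' = {S}

S ∈ T[0,2] ⇒ YES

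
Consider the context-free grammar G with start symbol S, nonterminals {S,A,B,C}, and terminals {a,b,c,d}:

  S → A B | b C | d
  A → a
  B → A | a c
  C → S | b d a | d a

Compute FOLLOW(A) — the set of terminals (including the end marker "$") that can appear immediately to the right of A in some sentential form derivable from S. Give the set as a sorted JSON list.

Compute FIRST by fixpoint:
round 1:
  A via A→a: +{a}
  B via B→A: +{a}
  C via C→b d a: +{b}
  C via C→d a: +{d}
  S via S→A B: +{a}
  S via S→b C: +{b}
  S via S→d: +{d}
  FIRST(S)={a,b,d}  FIRST(A)={a}  FIRST(B)={a}  FIRST(C)={b,d}
round 2:
  C via C→S: +{a}
  FIRST(S)={a,b,d}  FIRST(A)={a}  FIRST(B)={a}  FIRST(C)={a,b,d}
round 3: (no change)
  FIRST(S)={a,b,d}  FIRST(A)={a}  FIRST(B)={a}  FIRST(C)={a,b,d}

FOLLOW sets:
seed FOLLOW(S) with $
pass 1:
  S→A B: FOLLOW(A) ⊇ FIRST(B) = {a}; new: +{a}
  S→A B: FOLLOW(B) ⊇ FOLLOW(S) ⊇ {$}; new: +{$}
  S→b C: FOLLOW(C) ⊇ FOLLOW(S) ⊇ {$}; new: +{$}
  FOLLOW[S]={$}  FOLLOW[A]={a}  FOLLOW[B]={$}  FOLLOW[C]={$}
pass 2:
  B→A: FOLLOW(A) ⊇ FOLLOW(B) ⊇ {$}; new: +{$}
  FOLLOW[S]={$}  FOLLOW[A]={$,a}  FOLLOW[B]={$}  FOLLOW[C]={$}
pass 3: (stable)
  FOLLOW[S]={$}  FOLLOW[A]={$,a}  FOLLOW[B]={$}  FOLLOW[C]={$}

FOLLOW(A) = ["$", "a"]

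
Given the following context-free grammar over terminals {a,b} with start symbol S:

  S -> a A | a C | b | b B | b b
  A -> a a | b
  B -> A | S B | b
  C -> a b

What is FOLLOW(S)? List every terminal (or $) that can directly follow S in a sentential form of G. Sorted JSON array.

FIRST iteration:
iter 1:
  A via A→a a: +{a}
  A via A→b: +{b}
  B via B→A: +{a,b}
  C via C→a b: +{a}
  S via S→a A: +{a}
  S via S→b: +{b}
  FIRST[S]={a,b}  FIRST[A]={a,b}  FIRST[B]={a,b}  FIRST[C]={a}
iter 2: (stable)
  FIRST[S]={a,b}  FIRST[A]={a,b}  FIRST[B]={a,b}  FIRST[C]={a}

Compute FOLLOW by fixpoint:
FOLLOW(S) := {$}
iter 1:
  B→S B: FOLLOW(S) ⊇ FIRST(B) = {a,b}; new: +{a,b}
  S→a A: FOLLOW(A) ⊇ FOLLOW(S) ⊇ {$,a,b}; new: +{$,a,b}
  S→a C: FOLLOW(C) ⊇ FOLLOW(S) ⊇ {$,a,b}; new: +{$,a,b}
  S→b B: FOLLOW(B) ⊇ FOLLOW(S) ⊇ {$,a,b}; new: +{$,a,b}
  FOLLOW(S)={$,a,b}  FOLLOW(A)={$,a,b}  FOLLOW(B)={$,a,b}  FOLLOW(C)={$,a,b}
iter 2: (no change)
  FOLLOW(S)={$,a,b}  FOLLOW(A)={$,a,b}  FOLLOW(B)={$,a,b}  FOLLOW(C)={$,a,b}

FOLLOW(S) = ["$", "a", "b"]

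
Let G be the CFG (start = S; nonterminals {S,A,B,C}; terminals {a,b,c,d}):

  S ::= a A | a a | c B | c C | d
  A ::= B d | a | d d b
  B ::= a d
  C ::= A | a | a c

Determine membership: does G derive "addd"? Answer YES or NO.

Convert to CNF:
  S -> T2 A | T2 T2 | T3 B | T3 C | d
  A -> B T0 | T0 X4 | a
  B -> T2 T0
  C -> B T0 | T0 X5 | T2 T3 | a
  T0 -> d
  T1 -> b
  T2 -> a
  T3 -> c
  X4 -> T0 T1
  X5 -> T0 T1

Fill CYK table bottom-up:
  T[0,0] 'a' = {A,C,T2}  orig:{A,C}
  T[1,1] 'd' = {S,T0}  orig:{S}
  T[2,2] 'd' = {S,T0}  orig:{S}
  T[3,3] 'd' = {S,T0}  orig:{S}
  T[0,1] 'ad' = {B}
  T[1,2] 'dd' = ∅
  T[2,3] 'dd' = ∅
  T[0,2] 'add' = {A,C}
  T[1,3] 'ddd' = ∅
  T[0,3] 'addd' = ∅

S ∉ T[0,3] ⇒ NO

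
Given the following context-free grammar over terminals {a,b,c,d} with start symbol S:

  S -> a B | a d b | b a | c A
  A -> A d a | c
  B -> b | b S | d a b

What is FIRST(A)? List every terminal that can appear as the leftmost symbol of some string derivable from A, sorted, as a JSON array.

Compute FIRST by fixpoint:
[1]
  A via A→c: +{c}
  B via B→b: +{b}
  B via B→d a b: +{d}
  S via S→a B: +{a}
  S via S→b a: +{b}
  S via S→c A: +{c}
  S: {a,b,c}  A: {c}  B: {b,d}
[2] (no change)
  S: {a,b,c}  A: {c}  B: {b,d}

FIRST(A) = ["c"]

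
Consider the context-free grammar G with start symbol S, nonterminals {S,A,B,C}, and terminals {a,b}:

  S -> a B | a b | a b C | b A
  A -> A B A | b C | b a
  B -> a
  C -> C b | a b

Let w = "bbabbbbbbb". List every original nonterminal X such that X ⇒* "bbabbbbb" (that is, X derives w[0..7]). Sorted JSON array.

CNF form of G:
  S -> T0 A | T1 B | T1 T0 | T1 X3
  A -> A X2 | T0 C | T0 T1
  B -> a
  C -> C T0 | T1 T0
  T0 -> b
  T1 -> a
  X2 -> B A
  X3 -> T0 C

Fill CYK table bottom-up (cells [i..j] with 0 ≤ i ≤ j ≤ 7 only):
  T[0,0] 'b' = {T0}  orig:{}
  T[1,1] 'b' = {T0}  orig:{}
  T[2,2] 'a' = {B,T1}  orig:{B}
  T[3,3] 'b' = {T0}  orig:{}
  T[4,4] 'b' = {T0}  orig:{}
  T[5,5] 'b' = {T0}  orig:{}
  T[6,6] 'b' = {T0}  orig:{}
  T[7,7] 'b' = {T0}  orig:{}
  T[0,1] 'bb' = ∅
  T[1,2] 'ba' = {A}
  T[2,3] 'ab' = {C,S}
  T[3,4] 'bb' = ∅
  T[4,5] 'bb' = ∅
  T[5,6] 'bb' = ∅
  T[6,7] 'bb' = ∅
  T[0,2] 'bba' = {S}
  T[1,3] 'bab' = {A,X3}  orig:{A}
  T[2,4] 'abb' = {C}
  T[3,5] 'bbb' = ∅
  T[4,6] 'bbb' = ∅
  T[5,7] 'bbb' = ∅
  T[0,3] 'bbab' = {S}
  T[1,4] 'babb' = {A,X3}  orig:{A}
  T[2,5] 'abbb' = {C}
  T[3,6] 'bbbb' = ∅
  T[4,7] 'bbbb' = ∅
  T[0,4] 'bbabb' = {S}
  T[1,5] 'babbb' = {A,X3}  orig:{A}
  T[2,6] 'abbbb' = {C}
  T[3,7] 'bbbbb' = ∅
  T[0,5] 'bbabbb' = {S}
  T[1,6] 'babbbb' = {A,X3}  orig:{A}
  T[2,7] 'abbbbb' = {C}
  T[0,6] 'bbabbbb' = {S}
  T[1,7] 'babbbbb' = {A,X3}  orig:{A}
  T[0,7] 'bbabbbbb' = {S}

Original NTs in T[0,7] deriving "bbabbbbb": ["S"]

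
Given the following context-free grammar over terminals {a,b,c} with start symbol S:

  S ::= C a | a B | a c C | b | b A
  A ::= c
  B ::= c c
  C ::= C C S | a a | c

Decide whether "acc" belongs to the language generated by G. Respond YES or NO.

Convert to CNF:
  S -> C T1 | T1 B | T1 X4 | T2 A | b
  A -> c
  B -> T0 T0
  C -> C X3 | T1 T1 | c
  T0 -> c
  T1 -> a
  T2 -> b
  X3 -> C S
  X4 -> T0 C

Fill CYK table bottom-up:
  cell(0,0) a: {T1}  orig:{}
  cell(1,1) c: {A,C,T0}  orig:{A,C}
  cell(2,2) c: {A,C,T0}  orig:{A,C}
  cell(0,1) ac: ∅
  cell(1,2) cc: {B,X4}  orig:{B}
  cell(0,2) acc: {S}

S ∈ T[0,2] ⇒ YES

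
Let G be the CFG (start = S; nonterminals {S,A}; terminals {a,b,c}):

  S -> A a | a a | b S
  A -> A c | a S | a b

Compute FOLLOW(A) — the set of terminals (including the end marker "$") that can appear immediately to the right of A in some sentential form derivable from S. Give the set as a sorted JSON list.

Compute FIRST by fixpoint:
pass 1:
  A via A→a S: +{a}
  S via S→A a: +{a}
  S via S→b S: +{b}
  FIRST(S)={a,b}  FIRST(A)={a}
pass 2: (stable)
  FIRST(S)={a,b}  FIRST(A)={a}

FOLLOW sets:
FOLLOW(S) := {$}
pass 1:
  A→A c: FOLLOW(A) ⊇ FIRST(c) = {c}; new: +{c}
  A→a S: FOLLOW(S) ⊇ FOLLOW(A) ⊇ {c}; new: +{c}
  S→A a: FOLLOW(A) ⊇ FIRST(a) = {a}; new: +{a}
  FOLLOW[S]={$,c}  FOLLOW[A]={a,c}
pass 2:
  A→a S: FOLLOW(S) ⊇ FOLLOW(A) ⊇ {a,c}; new: +{a}
  FOLLOW[S]={$,a,c}  FOLLOW[A]={a,c}
pass 3: (no change)
  FOLLOW[S]={$,a,c}  FOLLOW[A]={a,c}

FOLLOW(A) = ["a", "c"]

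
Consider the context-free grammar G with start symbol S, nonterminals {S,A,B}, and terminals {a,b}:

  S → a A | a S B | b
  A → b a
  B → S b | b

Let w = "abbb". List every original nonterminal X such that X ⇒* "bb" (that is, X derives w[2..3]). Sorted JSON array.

CNF form of G:
  S -> T1 A | T1 X2 | b
  A -> T0 T1
  B -> S T0 | b
  T0 -> b
  T1 -> a
  X2 -> S B

CYK table (by increasing span) (cells [i..j] with 2 ≤ i ≤ j ≤ 3 only):
  [2..2]={B,S,T0}  "b"  orig:{B,S}
  [3..3]={B,S,T0}  "b"  orig:{B,S}
  [2..3]={B,X2}  "bb"  orig:{B}

Original NTs in T[2,3] deriving "bb": ["B"]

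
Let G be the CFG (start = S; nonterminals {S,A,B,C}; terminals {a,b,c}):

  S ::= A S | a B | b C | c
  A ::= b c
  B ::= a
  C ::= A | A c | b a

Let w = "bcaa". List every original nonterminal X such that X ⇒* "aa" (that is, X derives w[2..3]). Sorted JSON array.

CNF form of G:
  S -> A S | T0 C | T2 B | c
  A -> T0 T1
  B -> a
  C -> A T1 | T0 T1 | T0 T2
  T0 -> b
  T1 -> c
  T2 -> a

CYK fill, restricted to cells inside w[2..3]:
  [2..2]={B,T2}  "a"  orig:{B}
  [3..3]={B,T2}  "a"  orig:{B}
  [2..3]={S}  "aa"

Original NTs in T[2,3] deriving "aa": ["S"]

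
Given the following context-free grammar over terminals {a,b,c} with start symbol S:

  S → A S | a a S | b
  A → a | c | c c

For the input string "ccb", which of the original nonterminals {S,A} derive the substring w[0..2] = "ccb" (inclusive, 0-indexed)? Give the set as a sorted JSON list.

CNF form of G:
  S -> A S | T1 X2 | b
  A -> T0 T0 | a | c
  T0 -> c
  T1 -> a
  X2 -> T1 S

Fill CYK table bottom-up, restricted to cells inside w[0..2]:
  [0..0]={A,T0}  "c"  orig:{A}
  [1..1]={A,T0}  "c"  orig:{A}
  [2..2]={S}  "b"
  [0..1]={A}  "cc"
  [1..2]={S}  "cb"
  [0..2]={S}  "ccb"

Original NTs in T[0,2] deriving "ccb": ["S"]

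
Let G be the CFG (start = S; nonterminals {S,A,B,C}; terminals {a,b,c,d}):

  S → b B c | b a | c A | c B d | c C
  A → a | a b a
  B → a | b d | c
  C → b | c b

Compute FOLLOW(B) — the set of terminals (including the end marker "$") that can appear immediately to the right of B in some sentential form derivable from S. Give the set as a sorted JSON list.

Compute FIRST by fixpoint:
round 1:
  A via A→a: +{a}
  B via B→a: +{a}
  B via B→b d: +{b}
  B via B→c: +{c}
  C via C→b: +{b}
  C via C→c b: +{c}
  S via S→b B c: +{b}
  S via S→c A: +{c}
  FIRST[S]={b,c}  FIRST[A]={a}  FIRST[B]={a,b,c}  FIRST[C]={b,c}
round 2: done
  FIRST[S]={b,c}  FIRST[A]={a}  FIRST[B]={a,b,c}  FIRST[C]={b,c}

FOLLOW iteration:
seed FOLLOW(S) with $
pass 1:
  S→b B c: FOLLOW(B) ⊇ FIRST(c) = {c}; new: +{c}
  S→c A: FOLLOW(A) ⊇ FOLLOW(S) ⊇ {$}; new: +{$}
  S→c B d: FOLLOW(B) ⊇ FIRST(d) = {d}; new: +{d}
  S→c C: FOLLOW(C) ⊇ FOLLOW(S) ⊇ {$}; new: +{$}
  FOLLOW[S]={$}  FOLLOW[A]={$}  FOLLOW[B]={c,d}  FOLLOW[C]={$}
pass 2: — fixpoint
  FOLLOW[S]={$}  FOLLOW[A]={$}  FOLLOW[B]={c,d}  FOLLOW[C]={$}

FOLLOW(B) = ["c", "d"]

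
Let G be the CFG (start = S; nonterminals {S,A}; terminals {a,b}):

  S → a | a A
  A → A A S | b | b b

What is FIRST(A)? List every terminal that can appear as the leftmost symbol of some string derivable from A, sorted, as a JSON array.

FIRST iteration:
pass 1:
  A via A→b: +{b}
  S via S→a: +{a}
  FIRST(S)={a}  FIRST(A)={b}
pass 2: done
  FIRST(S)={a}  FIRST(A)={b}

FIRST(A) = ["b"]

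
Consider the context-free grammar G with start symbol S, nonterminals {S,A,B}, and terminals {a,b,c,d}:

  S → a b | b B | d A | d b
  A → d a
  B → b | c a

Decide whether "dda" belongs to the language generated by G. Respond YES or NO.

Convert to CNF:
  S -> T0 A | T0 T3 | T1 T3 | T3 B
  A -> T0 T1
  B -> T2 T1 | b
  T0 -> d
  T1 -> a
  T2 -> c
  T3 -> b

Fill CYK table bottom-up:
  cell(0,0) d: {T0}  orig:{}
  cell(1,1) d: {T0}  orig:{}
  cell(2,2) a: {T1}  orig:{}
  cell(0,1) dd: ∅
  cell(1,2) da: {A}
  cell(0,2) dda: {S}

S ∈ T[0,2] ⇒ YES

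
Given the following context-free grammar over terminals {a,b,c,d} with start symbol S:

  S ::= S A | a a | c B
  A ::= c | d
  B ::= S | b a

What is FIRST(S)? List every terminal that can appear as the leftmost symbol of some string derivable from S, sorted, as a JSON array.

FIRST sets, iterate to fixpoint:
iter 1:
  A via A→c: +{c}
  A via A→d: +{d}
  B via B→b a: +{b}
  S via S→a a: +{a}
  S via S→c B: +{c}
  S: {a,c}  A: {c,d}  B: {b}
iter 2:
  B via B→S: +{a,c}
  S: {a,c}  A: {c,d}  B: {a,b,c}
iter 3: — fixpoint
  S: {a,c}  A: {c,d}  B: {a,b,c}

FIRST(S) = ["a", "c"]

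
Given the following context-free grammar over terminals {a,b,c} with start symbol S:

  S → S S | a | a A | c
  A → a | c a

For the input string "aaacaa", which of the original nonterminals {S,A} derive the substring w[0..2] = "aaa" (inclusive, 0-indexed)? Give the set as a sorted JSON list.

Convert to CNF:
  S -> S S | T1 A | a | c
  A -> T0 T1 | a
  T0 -> c
  T1 -> a

Fill CYK table bottom-up (cells [i..j] with 0 ≤ i ≤ j ≤ 2 only):
  cell(0,0) a: {A,S,T1}  orig:{A,S}
  cell(1,1) a: {A,S,T1}  orig:{A,S}
  cell(2,2) a: {A,S,T1}  orig:{A,S}
  cell(0,1) aa: {S}
  cell(1,2) aa: {S}
  cell(0,2) aaa: {S}

Original NTs in T[0,2] deriving "aaa": ["S"]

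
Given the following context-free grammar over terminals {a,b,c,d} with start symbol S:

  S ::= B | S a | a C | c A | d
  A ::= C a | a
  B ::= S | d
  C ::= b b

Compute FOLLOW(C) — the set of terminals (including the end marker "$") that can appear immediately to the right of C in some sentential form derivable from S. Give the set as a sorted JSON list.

FIRST sets, iterate to fixpoint:
round 1:
  A via A→a: +{a}
  B via B→d: +{d}
  C via C→b b: +{b}
  S via S→B: +{d}
  S via S→a C: +{a}
  S via S→c A: +{c}
  FIRST(S)={a,c,d}  FIRST(A)={a}  FIRST(B)={d}  FIRST(C)={b}
round 2:
  A via A→C a: +{b}
  B via B→S: +{a,c}
  FIRST(S)={a,c,d}  FIRST(A)={a,b}  FIRST(B)={a,c,d}  FIRST(C)={b}
round 3: done
  FIRST(S)={a,c,d}  FIRST(A)={a,b}  FIRST(B)={a,c,d}  FIRST(C)={b}

FOLLOW iteration:
seed FOLLOW(S) with $
round 1:
  A→C a: FOLLOW(C) ⊇ FIRST(a) = {a}; new: +{a}
  S→B: FOLLOW(B) ⊇ FOLLOW(S) ⊇ {$}; new: +{$}
  S→S a: FOLLOW(S) ⊇ FIRST(a) = {a}; new: +{a}
  S→a C: FOLLOW(C) ⊇ FOLLOW(S) ⊇ {$,a}; new: +{$}
  S→c A: FOLLOW(A) ⊇ FOLLOW(S) ⊇ {$,a}; new: +{$,a}
  FOLLOW[S]={$,a}  FOLLOW[A]={$,a}  FOLLOW[B]={$}  FOLLOW[C]={$,a}
round 2:
  S→B: FOLLOW(B) ⊇ FOLLOW(S) ⊇ {$,a}; new: +{a}
  FOLLOW[S]={$,a}  FOLLOW[A]={$,a}  FOLLOW[B]={$,a}  FOLLOW[C]={$,a}
round 3: (stable)
  FOLLOW[S]={$,a}  FOLLOW[A]={$,a}  FOLLOW[B]={$,a}  FOLLOW[C]={$,a}

FOLLOW(C) = ["$", "a"]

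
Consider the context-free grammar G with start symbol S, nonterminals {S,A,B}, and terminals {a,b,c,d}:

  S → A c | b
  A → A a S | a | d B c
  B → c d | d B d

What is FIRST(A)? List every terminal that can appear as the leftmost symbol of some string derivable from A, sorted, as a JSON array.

FIRST sets, iterate to fixpoint:
[1]
  A via A→a: +{a}
  A via A→d B c: +{d}
  B via B→c d: +{c}
  B via B→d B d: +{d}
  S via S→A c: +{a,d}
  S via S→b: +{b}
  S: {a,b,d}  A: {a,d}  B: {c,d}
[2] (no change)
  S: {a,b,d}  A: {a,d}  B: {c,d}

FIRST(A) = ["a", "d"]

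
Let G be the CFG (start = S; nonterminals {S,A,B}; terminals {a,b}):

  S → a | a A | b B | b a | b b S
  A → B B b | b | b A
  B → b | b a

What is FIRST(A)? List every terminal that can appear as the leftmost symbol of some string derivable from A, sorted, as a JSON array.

Compute FIRST by fixpoint:
round 1:
  A via A→b: +{b}
  B via B→b: +{b}
  S via S→a: +{a}
  S via S→b B: +{b}
  FIRST[S]={a,b}  FIRST[A]={b}  FIRST[B]={b}
round 2: (no change)
  FIRST[S]={a,b}  FIRST[A]={b}  FIRST[B]={b}

FIRST(A) = ["b"]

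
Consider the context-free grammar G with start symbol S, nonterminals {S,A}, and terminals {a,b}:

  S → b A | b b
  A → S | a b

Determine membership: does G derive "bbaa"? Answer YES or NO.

CNF form of G:
  S -> T1 A | T1 T1
  A -> T0 T1 | T1 A | T1 T1
  T0 -> a
  T1 -> b

Fill CYK table bottom-up:
  T[0,0] 'b' = {T1}  orig:{}
  T[1,1] 'b' = {T1}  orig:{}
  T[2,2] 'a' = {T0}  orig:{}
  T[3,3] 'a' = {T0}  orig:{}
  T[0,1] 'bb' = {A,S}
  T[1,2] 'ba' = ∅
  T[2,3] 'aa' = ∅
  T[0,2] 'bba' = ∅
  T[1,3] 'baa' = ∅
  T[0,3] 'bbaa' = ∅

S ∉ T[0,3] ⇒ NO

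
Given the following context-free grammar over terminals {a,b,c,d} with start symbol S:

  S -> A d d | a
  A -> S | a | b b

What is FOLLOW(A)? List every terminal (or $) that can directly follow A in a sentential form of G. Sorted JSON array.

FIRST sets, iterate to fixpoint:
round 1:
  A via A→a: +{a}
  A via A→b b: +{b}
  S via S→A d d: +{a,b}
  S: {a,b}  A: {a,b}
round 2: — fixpoint
  S: {a,b}  A: {a,b}

Compute FOLLOW by fixpoint:
seed FOLLOW(S) with $
iter 1:
  S→A d d: FOLLOW(A) ⊇ FIRST(d) = {d}; new: +{d}
  FOLLOW(S)={$}  FOLLOW(A)={d}
iter 2:
  A→S: FOLLOW(S) ⊇ FOLLOW(A) ⊇ {d}; new: +{d}
  FOLLOW(S)={$,d}  FOLLOW(A)={d}
iter 3: — fixpoint
  FOLLOW(S)={$,d}  FOLLOW(A)={d}

FOLLOW(A) = ["d"]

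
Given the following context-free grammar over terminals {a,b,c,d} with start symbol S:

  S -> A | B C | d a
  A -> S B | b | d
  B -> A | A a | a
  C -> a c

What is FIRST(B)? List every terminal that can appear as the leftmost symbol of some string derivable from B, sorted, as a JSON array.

FIRST sets, iterate to fixpoint:
round 1:
  A via A→b: +{b}
  A via A→d: +{d}
  B via B→A: +{b,d}
  B via B→a: +{a}
  C via C→a c: +{a}
  S via S→A: +{b,d}
  S via S→B C: +{a}
  FIRST(S)={a,b,d}  FIRST(A)={b,d}  FIRST(B)={a,b,d}  FIRST(C)={a}
round 2:
  A via A→S B: +{a}
  FIRST(S)={a,b,d}  FIRST(A)={a,b,d}  FIRST(B)={a,b,d}  FIRST(C)={a}
round 3: (no change)
  FIRST(S)={a,b,d}  FIRST(A)={a,b,d}  FIRST(B)={a,b,d}  FIRST(C)={a}

FIRST(B) = ["a", "b", "d"]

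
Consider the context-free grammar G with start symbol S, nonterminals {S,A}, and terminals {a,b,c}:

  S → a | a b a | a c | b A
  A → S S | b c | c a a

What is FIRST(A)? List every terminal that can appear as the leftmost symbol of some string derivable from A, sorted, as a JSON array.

FIRST sets, iterate to fixpoint:
[1]
  A via A→b c: +{b}
  A via A→c a a: +{c}
  S via S→a: +{a}
  S via S→b A: +{b}
  FIRST[S]={a,b}  FIRST[A]={b,c}
[2]
  A via A→S S: +{a}
  FIRST[S]={a,b}  FIRST[A]={a,b,c}
[3] done
  FIRST[S]={a,b}  FIRST[A]={a,b,c}

FIRST(A) = ["a", "b", "c"]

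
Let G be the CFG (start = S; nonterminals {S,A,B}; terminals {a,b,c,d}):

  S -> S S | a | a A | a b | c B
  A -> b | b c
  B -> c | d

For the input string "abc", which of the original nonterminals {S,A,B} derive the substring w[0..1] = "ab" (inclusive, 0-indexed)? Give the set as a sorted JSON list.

Convert to CNF:
  S -> S S | T1 B | T2 A | T2 T0 | a
  A -> T0 T1 | b
  B -> c | d
  T0 -> b
  T1 -> c
  T2 -> a

CYK fill, restricted to cells inside w[0..1]:
  cell(0,0) a: {S,T2}  orig:{S}
  cell(1,1) b: {A,T0}  orig:{A}
  cell(0,1) ab: {S}

Original NTs in T[0,1] deriving "ab": ["S"]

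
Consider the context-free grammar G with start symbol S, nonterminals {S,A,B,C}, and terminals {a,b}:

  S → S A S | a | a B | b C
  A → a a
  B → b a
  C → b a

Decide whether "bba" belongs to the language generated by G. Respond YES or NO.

CNF form of G:
  S -> S X2 | T0 B | T1 C | a
  A -> T0 T0
  B -> T1 T0
  C -> T1 T0
  T0 -> a
  T1 -> b
  X2 -> A S

CYK fill:
  [0..0]={T1}  "b"  orig:{}
  [1..1]={T1}  "b"  orig:{}
  [2..2]={S,T0}  "a"  orig:{S}
  [0..1]=∅  "bb"
  [1..2]={B,C}  "ba"
  [0..2]={S}  "bba"

S ∈ T[0,2] ⇒ YES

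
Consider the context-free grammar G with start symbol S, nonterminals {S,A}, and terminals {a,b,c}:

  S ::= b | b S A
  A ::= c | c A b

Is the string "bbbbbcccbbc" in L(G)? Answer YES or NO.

CNF form of G:
  S -> T1 X3 | b
  A -> T0 X2 | c
  T0 -> c
  T1 -> b
  X2 -> A T1
  X3 -> S A

CYK table (by increasing span):
  [0..0]={S,T1}  "b"  orig:{S}
  [1..1]={S,T1}  "b"  orig:{S}
  [2..2]={S,T1}  "b"  orig:{S}
  [3..3]={S,T1}  "b"  orig:{S}
  [4..4]={S,T1}  "b"  orig:{S}
  [5..5]={A,T0}  "c"  orig:{A}
  [6..6]={A,T0}  "c"  orig:{A}
  [7..7]={A,T0}  "c"  orig:{A}
  [8..8]={S,T1}  "b"  orig:{S}
  [9..9]={S,T1}  "b"  orig:{S}
  [10..10]={A,T0}  "c"  orig:{A}
  [0..1]=∅  "bb"
  [1..2]=∅  "bb"
  [2..3]=∅  "bb"
  [3..4]=∅  "bb"
  [4..5]={X3}  "bc"  orig:{}
  [5..6]=∅  "cc"
  [6..7]=∅  "cc"
  [7..8]={X2}  "cb"  orig:{}
  [8..9]=∅  "bb"
  [9..10]={X3}  "bc"  orig:{}
  [0..2]=∅  "bbb"
  [1..3]=∅  "bbb"
  [2..4]=∅  "bbb"
  [3..5]={S}  "bbc"
  [4..6]=∅  "bcc"
  [5..7]=∅  "ccc"
  [6..8]={A}  "ccb"
  [7..9]=∅  "cbb"
  [8..10]={S}  "bbc"
  [0..3]=∅  "bbbb"
  [1..4]=∅  "bbbb"
  [2..5]=∅  "bbbc"
  [3..6]={X3}  "bbcc"  orig:{}
  [4..7]=∅  "bccc"
  [5..8]=∅  "cccb"
  [6..9]={X2}  "ccbb"  orig:{}
  [7..10]=∅  "cbbc"
  [0..4]=∅  "bbbbb"
  [1..5]=∅  "bbbbc"
  [2..6]={S}  "bbbcc"
  [3..7]=∅  "bbccc"
  [4..8]=∅  "bcccb"
  [5..9]={A}  "cccbb"
  [6..10]=∅  "ccbbc"
  [0..5]=∅  "bbbbbc"
  [1..6]=∅  "bbbbcc"
  [2..7]={X3}  "bbbccc"  orig:{}
  [3..8]={X3}  "bbcccb"  orig:{}
  [4..9]={X3}  "bcccbb"  orig:{}
  [5..10]=∅  "cccbbc"
  [0..6]=∅  "bbbbbcc"
  [1..7]={S}  "bbbbccc"
  [2..8]={S}  "bbbcccb"
  [3..9]={S}  "bbcccbb"
  [4..10]=∅  "bcccbbc"
  [0..7]=∅  "bbbbbccc"
  [1..8]=∅  "bbbbcccb"
  [2..9]=∅  "bbbcccbb"
  [3..10]={X3}  "bbcccbbc"  orig:{}
  [0..8]=∅  "bbbbbcccb"
  [1..9]=∅  "bbbbcccbb"
  [2..10]={S}  "bbbcccbbc"
  [0..9]=∅  "bbbbbcccbb"
  [1..10]=∅  "bbbbcccbbc"
  [0..10]=∅  "bbbbbcccbbc"

S ∉ T[0,10] ⇒ NO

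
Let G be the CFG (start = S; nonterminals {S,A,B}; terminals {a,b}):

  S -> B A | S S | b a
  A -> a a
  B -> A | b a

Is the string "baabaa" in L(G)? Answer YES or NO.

CNF form of G:
  S -> B A | S S | T1 T0
  A -> T0 T0
  B -> T0 T0 | T1 T0
  T0 -> a
  T1 -> b

CYK fill:
  [0..0]={T1}  "b"  orig:{}
  [1..1]={T0}  "a"  orig:{}
  [2..2]={T0}  "a"  orig:{}
  [3..3]={T1}  "b"  orig:{}
  [4..4]={T0}  "a"  orig:{}
  [5..5]={T0}  "a"  orig:{}
  [0..1]={B,S}  "ba"
  [1..2]={A,B}  "aa"
  [2..3]=∅  "ab"
  [3..4]={B,S}  "ba"
  [4..5]={A,B}  "aa"
  [0..2]=∅  "baa"
  [1..3]=∅  "aab"
  [2..4]=∅  "aba"
  [3..5]=∅  "baa"
  [0..3]=∅  "baab"
  [1..4]=∅  "aaba"
  [2..5]=∅  "abaa"
  [0..4]=∅  "baaba"
  [1..5]=∅  "aabaa"
  [0..5]=∅  "baabaa"

S ∉ T[0,5] ⇒ NO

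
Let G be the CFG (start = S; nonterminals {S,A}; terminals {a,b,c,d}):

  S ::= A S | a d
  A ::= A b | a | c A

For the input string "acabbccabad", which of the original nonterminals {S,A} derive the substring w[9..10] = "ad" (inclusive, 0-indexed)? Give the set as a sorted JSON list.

Convert to CNF:
  S -> A S | T2 T3
  A -> A T0 | T1 A | a
  T0 -> b
  T1 -> c
  T2 -> a
  T3 -> d

CYK fill (cells [i..j] with 9 ≤ i ≤ j ≤ 10 only):
  [9..9]={A,T2}  "a"  orig:{A}
  [10..10]={T3}  "d"  orig:{}
  [9..10]={S}  "ad"

Original NTs in T[9,10] deriving "ad": ["S"]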